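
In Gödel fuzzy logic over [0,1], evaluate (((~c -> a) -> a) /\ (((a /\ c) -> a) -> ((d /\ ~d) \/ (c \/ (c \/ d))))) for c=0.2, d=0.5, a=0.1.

0.10

~c: Gödel ¬ of 0.2 = 0 (operand ≠ 0)
(~c -> a): 0 ≤ 0.1, so result = 1
((~c -> a) -> a): 1 > 0.1, so result = 0.1
(a /\ c) = min(0.1, 0.2) = 0.1
((a /\ c) -> a): 0.1 ≤ 0.1, so result = 1
~d: Gödel ¬ of 0.5 = 0 (operand ≠ 0)
(d /\ ~d) = min(0.5, 0) = 0
(c \/ d) = max(0.2, 0.5) = 0.5
(c \/ (c \/ d)) = max(0.2, 0.5) = 0.5
((d /\ ~d) \/ (c \/ (c \/ d))) = max(0, 0.5) = 0.5
(((a /\ c) -> a) -> ((d /\ ~d) \/ (c \/ (c \/ d)))): 1 > 0.5, so result = 0.5
(((~c -> a) -> a) /\ (((a /\ c) -> a) -> ((d /\ ~d) \/ (c \/ (c \/ d))))) = min(0.1, 0.5) = 0.1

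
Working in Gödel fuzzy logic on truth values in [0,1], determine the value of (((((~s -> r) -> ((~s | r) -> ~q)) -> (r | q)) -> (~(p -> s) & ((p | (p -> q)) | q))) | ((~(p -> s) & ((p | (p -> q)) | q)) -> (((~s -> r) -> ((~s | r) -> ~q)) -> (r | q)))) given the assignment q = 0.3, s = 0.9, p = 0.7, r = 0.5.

1.00

~s: Gödel ¬ of 0.9 = 0 (operand ≠ 0)
(~s -> r): 0 ≤ 0.5, so result = 1
~s: Gödel ¬ of 0.9 = 0 (operand ≠ 0)
(~s | r) = max(0, 0.5) = 0.5
~q: Gödel ¬ of 0.3 = 0 (operand ≠ 0)
((~s | r) -> ~q): 0.5 > 0, so result = 0
((~s -> r) -> ((~s | r) -> ~q)): 1 > 0, so result = 0
(r | q) = max(0.5, 0.3) = 0.5
(((~s -> r) -> ((~s | r) -> ~q)) -> (r | q)): 0 ≤ 0.5, so result = 1
(p -> s): 0.7 ≤ 0.9, so result = 1
~(p -> s): Gödel ¬ of 1 = 0 (operand ≠ 0)
(p -> q): 0.7 > 0.3, so result = 0.3
(p | (p -> q)) = max(0.7, 0.3) = 0.7
((p | (p -> q)) | q) = max(0.7, 0.3) = 0.7
(~(p -> s) & ((p | (p -> q)) | q)) = min(0, 0.7) = 0
((((~s -> r) -> ((~s | r) -> ~q)) -> (r | q)) -> (~(p -> s) & ((p | (p -> q)) | q))): 1 > 0, so result = 0
(p -> s): 0.7 ≤ 0.9, so result = 1
~(p -> s): Gödel ¬ of 1 = 0 (operand ≠ 0)
(p -> q): 0.7 > 0.3, so result = 0.3
(p | (p -> q)) = max(0.7, 0.3) = 0.7
((p | (p -> q)) | q) = max(0.7, 0.3) = 0.7
(~(p -> s) & ((p | (p -> q)) | q)) = min(0, 0.7) = 0
~s: Gödel ¬ of 0.9 = 0 (operand ≠ 0)
(~s -> r): 0 ≤ 0.5, so result = 1
~s: Gödel ¬ of 0.9 = 0 (operand ≠ 0)
(~s | r) = max(0, 0.5) = 0.5
~q: Gödel ¬ of 0.3 = 0 (operand ≠ 0)
((~s | r) -> ~q): 0.5 > 0, so result = 0
((~s -> r) -> ((~s | r) -> ~q)): 1 > 0, so result = 0
(r | q) = max(0.5, 0.3) = 0.5
(((~s -> r) -> ((~s | r) -> ~q)) -> (r | q)): 0 ≤ 0.5, so result = 1
((~(p -> s) & ((p | (p -> q)) | q)) -> (((~s -> r) -> ((~s | r) -> ~q)) -> (r | q))): 0 ≤ 1, so result = 1
(((((~s -> r) -> ((~s | r) -> ~q)) -> (r | q)) -> (~(p -> s) & ((p | (p -> q)) | q))) | ((~(p -> s) & ((p | (p -> q)) | q)) -> (((~s -> r) -> ((~s | r) -> ~q)) -> (r | q)))) = max(0, 1) = 1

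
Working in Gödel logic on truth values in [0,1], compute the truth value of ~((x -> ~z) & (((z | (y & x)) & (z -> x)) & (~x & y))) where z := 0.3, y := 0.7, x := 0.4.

~z: Gödel ¬ of 0.3 = 0 (operand ≠ 0)
(x -> ~z): 0.4 > 0, so result = 0
(y & x) = min(0.7, 0.4) = 0.4
(z | (y & x)) = max(0.3, 0.4) = 0.4
(z -> x): 0.3 ≤ 0.4, so result = 1
((z | (y & x)) & (z -> x)) = min(0.4, 1) = 0.4
~x: Gödel ¬ of 0.4 = 0 (operand ≠ 0)
(~x & y) = min(0, 0.7) = 0
(((z | (y & x)) & (z -> x)) & (~x & y)) = min(0.4, 0) = 0
((x -> ~z) & (((z | (y & x)) & (z -> x)) & (~x & y))) = min(0, 0) = 0
~((x -> ~z) & (((z | (y & x)) & (z -> x)) & (~x & y))): Gödel ¬ of 0 = 1 (operand is 0)

1.00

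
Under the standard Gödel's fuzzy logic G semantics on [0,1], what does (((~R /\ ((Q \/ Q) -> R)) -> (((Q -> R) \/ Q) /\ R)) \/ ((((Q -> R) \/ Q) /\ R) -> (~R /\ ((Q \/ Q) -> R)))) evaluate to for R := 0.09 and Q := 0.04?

1.00

~R: Gödel ¬ of 0.09 = 0 (operand ≠ 0)
(Q \/ Q) = max(0.04, 0.04) = 0.04
((Q \/ Q) -> R): 0.04 ≤ 0.09, so result = 1
(~R /\ ((Q \/ Q) -> R)) = min(0, 1) = 0
(Q -> R): 0.04 ≤ 0.09, so result = 1
((Q -> R) \/ Q) = max(1, 0.04) = 1
(((Q -> R) \/ Q) /\ R) = min(1, 0.09) = 0.09
((~R /\ ((Q \/ Q) -> R)) -> (((Q -> R) \/ Q) /\ R)): 0 ≤ 0.09, so result = 1
(Q -> R): 0.04 ≤ 0.09, so result = 1
((Q -> R) \/ Q) = max(1, 0.04) = 1
(((Q -> R) \/ Q) /\ R) = min(1, 0.09) = 0.09
~R: Gödel ¬ of 0.09 = 0 (operand ≠ 0)
(Q \/ Q) = max(0.04, 0.04) = 0.04
((Q \/ Q) -> R): 0.04 ≤ 0.09, so result = 1
(~R /\ ((Q \/ Q) -> R)) = min(0, 1) = 0
((((Q -> R) \/ Q) /\ R) -> (~R /\ ((Q \/ Q) -> R))): 0.09 > 0, so result = 0
(((~R /\ ((Q \/ Q) -> R)) -> (((Q -> R) \/ Q) /\ R)) \/ ((((Q -> R) \/ Q) /\ R) -> (~R /\ ((Q \/ Q) -> R)))) = max(1, 0) = 1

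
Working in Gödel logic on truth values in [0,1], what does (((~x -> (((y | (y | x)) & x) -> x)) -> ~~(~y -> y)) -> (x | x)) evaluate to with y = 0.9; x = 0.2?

0.20

~x: Gödel ¬ of 0.2 = 0 (operand ≠ 0)
(y | x) = max(0.9, 0.2) = 0.9
(y | (y | x)) = max(0.9, 0.9) = 0.9
((y | (y | x)) & x) = min(0.9, 0.2) = 0.2
(((y | (y | x)) & x) -> x): 0.2 ≤ 0.2, so result = 1
(~x -> (((y | (y | x)) & x) -> x)): 0 ≤ 1, so result = 1
~y: Gödel ¬ of 0.9 = 0 (operand ≠ 0)
(~y -> y): 0 ≤ 0.9, so result = 1
~(~y -> y): Gödel ¬ of 1 = 0 (operand ≠ 0)
~~(~y -> y): Gödel ¬ of 0 = 1 (operand is 0)
((~x -> (((y | (y | x)) & x) -> x)) -> ~~(~y -> y)): 1 ≤ 1, so result = 1
(x | x) = max(0.2, 0.2) = 0.2
(((~x -> (((y | (y | x)) & x) -> x)) -> ~~(~y -> y)) -> (x | x)): 1 > 0.2, so result = 0.2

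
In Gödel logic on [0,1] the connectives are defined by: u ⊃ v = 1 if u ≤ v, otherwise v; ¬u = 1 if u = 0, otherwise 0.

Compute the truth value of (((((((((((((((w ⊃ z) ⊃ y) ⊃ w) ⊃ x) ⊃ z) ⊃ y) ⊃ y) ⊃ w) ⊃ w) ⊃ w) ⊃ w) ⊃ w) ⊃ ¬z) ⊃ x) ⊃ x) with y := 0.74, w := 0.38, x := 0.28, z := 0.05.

(w ⊃ z): 0.38 > 0.05, so result = 0.05
((w ⊃ z) ⊃ y): 0.05 ≤ 0.74, so result = 1
(((w ⊃ z) ⊃ y) ⊃ w): 1 > 0.38, so result = 0.38
((((w ⊃ z) ⊃ y) ⊃ w) ⊃ x): 0.38 > 0.28, so result = 0.28
(((((w ⊃ z) ⊃ y) ⊃ w) ⊃ x) ⊃ z): 0.28 > 0.05, so result = 0.05
((((((w ⊃ z) ⊃ y) ⊃ w) ⊃ x) ⊃ z) ⊃ y): 0.05 ≤ 0.74, so result = 1
(((((((w ⊃ z) ⊃ y) ⊃ w) ⊃ x) ⊃ z) ⊃ y) ⊃ y): 1 > 0.74, so result = 0.74
((((((((w ⊃ z) ⊃ y) ⊃ w) ⊃ x) ⊃ z) ⊃ y) ⊃ y) ⊃ w): 0.74 > 0.38, so result = 0.38
(((((((((w ⊃ z) ⊃ y) ⊃ w) ⊃ x) ⊃ z) ⊃ y) ⊃ y) ⊃ w) ⊃ w): 0.38 ≤ 0.38, so result = 1
((((((((((w ⊃ z) ⊃ y) ⊃ w) ⊃ x) ⊃ z) ⊃ y) ⊃ y) ⊃ w) ⊃ w) ⊃ w): 1 > 0.38, so result = 0.38
(((((((((((w ⊃ z) ⊃ y) ⊃ w) ⊃ x) ⊃ z) ⊃ y) ⊃ y) ⊃ w) ⊃ w) ⊃ w) ⊃ w): 0.38 ≤ 0.38, so result = 1
((((((((((((w ⊃ z) ⊃ y) ⊃ w) ⊃ x) ⊃ z) ⊃ y) ⊃ y) ⊃ w) ⊃ w) ⊃ w) ⊃ w) ⊃ w): 1 > 0.38, so result = 0.38
¬z: Gödel ¬ of 0.05 = 0 (operand ≠ 0)
(((((((((((((w ⊃ z) ⊃ y) ⊃ w) ⊃ x) ⊃ z) ⊃ y) ⊃ y) ⊃ w) ⊃ w) ⊃ w) ⊃ w) ⊃ w) ⊃ ¬z): 0.38 > 0, so result = 0
((((((((((((((w ⊃ z) ⊃ y) ⊃ w) ⊃ x) ⊃ z) ⊃ y) ⊃ y) ⊃ w) ⊃ w) ⊃ w) ⊃ w) ⊃ w) ⊃ ¬z) ⊃ x): 0 ≤ 0.28, so result = 1
(((((((((((((((w ⊃ z) ⊃ y) ⊃ w) ⊃ x) ⊃ z) ⊃ y) ⊃ y) ⊃ w) ⊃ w) ⊃ w) ⊃ w) ⊃ w) ⊃ ¬z) ⊃ x) ⊃ x): 1 > 0.28, so result = 0.28

0.28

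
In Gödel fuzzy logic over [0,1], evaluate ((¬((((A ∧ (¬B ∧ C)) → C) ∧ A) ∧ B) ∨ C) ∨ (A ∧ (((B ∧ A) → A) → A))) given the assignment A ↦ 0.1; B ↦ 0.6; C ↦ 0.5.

¬B: Gödel ¬ of 0.6 = 0 (operand ≠ 0)
(¬B ∧ C) = min(0, 0.5) = 0
(A ∧ (¬B ∧ C)) = min(0.1, 0) = 0
((A ∧ (¬B ∧ C)) → C): 0 ≤ 0.5, so result = 1
(((A ∧ (¬B ∧ C)) → C) ∧ A) = min(1, 0.1) = 0.1
((((A ∧ (¬B ∧ C)) → C) ∧ A) ∧ B) = min(0.1, 0.6) = 0.1
¬((((A ∧ (¬B ∧ C)) → C) ∧ A) ∧ B): Gödel ¬ of 0.1 = 0 (operand ≠ 0)
(¬((((A ∧ (¬B ∧ C)) → C) ∧ A) ∧ B) ∨ C) = max(0, 0.5) = 0.5
(B ∧ A) = min(0.6, 0.1) = 0.1
((B ∧ A) → A): 0.1 ≤ 0.1, so result = 1
(((B ∧ A) → A) → A): 1 > 0.1, so result = 0.1
(A ∧ (((B ∧ A) → A) → A)) = min(0.1, 0.1) = 0.1
((¬((((A ∧ (¬B ∧ C)) → C) ∧ A) ∧ B) ∨ C) ∨ (A ∧ (((B ∧ A) → A) → A))) = max(0.5, 0.1) = 0.5

0.50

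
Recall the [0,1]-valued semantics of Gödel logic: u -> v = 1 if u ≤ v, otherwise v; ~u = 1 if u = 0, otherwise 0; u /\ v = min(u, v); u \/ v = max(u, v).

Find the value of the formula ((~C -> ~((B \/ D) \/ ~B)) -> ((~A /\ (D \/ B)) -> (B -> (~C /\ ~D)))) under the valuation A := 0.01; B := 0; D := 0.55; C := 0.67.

~C: Gödel ¬ of 0.67 = 0 (operand ≠ 0)
(B \/ D) = max(0, 0.55) = 0.55
~B: Gödel ¬ of 0 = 1 (operand is 0)
((B \/ D) \/ ~B) = max(0.55, 1) = 1
~((B \/ D) \/ ~B): Gödel ¬ of 1 = 0 (operand ≠ 0)
(~C -> ~((B \/ D) \/ ~B)): 0 ≤ 0, so result = 1
~A: Gödel ¬ of 0.01 = 0 (operand ≠ 0)
(D \/ B) = max(0.55, 0) = 0.55
(~A /\ (D \/ B)) = min(0, 0.55) = 0
~C: Gödel ¬ of 0.67 = 0 (operand ≠ 0)
~D: Gödel ¬ of 0.55 = 0 (operand ≠ 0)
(~C /\ ~D) = min(0, 0) = 0
(B -> (~C /\ ~D)): 0 ≤ 0, so result = 1
((~A /\ (D \/ B)) -> (B -> (~C /\ ~D))): 0 ≤ 1, so result = 1
((~C -> ~((B \/ D) \/ ~B)) -> ((~A /\ (D \/ B)) -> (B -> (~C /\ ~D)))): 1 ≤ 1, so result = 1

1.00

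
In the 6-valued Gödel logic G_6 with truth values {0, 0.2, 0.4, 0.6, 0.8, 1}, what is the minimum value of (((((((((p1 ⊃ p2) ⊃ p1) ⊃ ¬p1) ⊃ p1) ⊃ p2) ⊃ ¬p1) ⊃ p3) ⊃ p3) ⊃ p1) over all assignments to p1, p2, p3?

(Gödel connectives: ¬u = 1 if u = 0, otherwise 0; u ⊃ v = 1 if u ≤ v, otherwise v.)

0.00

The minimum is attained at p1 = 0, p2 = 0, p3 = 0:
  (p1 ⊃ p2): 0 ≤ 0, so result = 1
  ((p1 ⊃ p2) ⊃ p1): 1 > 0, so result = 0
  ¬p1: Gödel ¬ of 0 = 1 (operand is 0)
  (((p1 ⊃ p2) ⊃ p1) ⊃ ¬p1): 0 ≤ 1, so result = 1
  ((((p1 ⊃ p2) ⊃ p1) ⊃ ¬p1) ⊃ p1): 1 > 0, so result = 0
  (((((p1 ⊃ p2) ⊃ p1) ⊃ ¬p1) ⊃ p1) ⊃ p2): 0 ≤ 0, so result = 1
  ¬p1: Gödel ¬ of 0 = 1 (operand is 0)
  ((((((p1 ⊃ p2) ⊃ p1) ⊃ ¬p1) ⊃ p1) ⊃ p2) ⊃ ¬p1): 1 ≤ 1, so result = 1
  (((((((p1 ⊃ p2) ⊃ p1) ⊃ ¬p1) ⊃ p1) ⊃ p2) ⊃ ¬p1) ⊃ p3): 1 > 0, so result = 0
  ((((((((p1 ⊃ p2) ⊃ p1) ⊃ ¬p1) ⊃ p1) ⊃ p2) ⊃ ¬p1) ⊃ p3) ⊃ p3): 0 ≤ 0, so result = 1
  (((((((((p1 ⊃ p2) ⊃ p1) ⊃ ¬p1) ⊃ p1) ⊃ p2) ⊃ ¬p1) ⊃ p3) ⊃ p3) ⊃ p1): 1 > 0, so result = 0
Checking all 216 assignments confirms none give a value below 0.00.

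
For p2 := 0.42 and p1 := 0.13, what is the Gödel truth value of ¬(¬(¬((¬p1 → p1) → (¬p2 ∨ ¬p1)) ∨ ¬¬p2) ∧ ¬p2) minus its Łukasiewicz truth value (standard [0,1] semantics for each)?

0.58

Gödel evaluation:
  ¬p1: Gödel ¬ of 0.13 = 0 (operand ≠ 0)
  (¬p1 → p1): 0 ≤ 0.13, so result = 1
  ¬p2: Gödel ¬ of 0.42 = 0 (operand ≠ 0)
  ¬p1: Gödel ¬ of 0.13 = 0 (operand ≠ 0)
  (¬p2 ∨ ¬p1) = max(0, 0) = 0
  ((¬p1 → p1) → (¬p2 ∨ ¬p1)): 1 > 0, so result = 0
  ¬((¬p1 → p1) → (¬p2 ∨ ¬p1)): Gödel ¬ of 0 = 1 (operand is 0)
  ¬p2: Gödel ¬ of 0.42 = 0 (operand ≠ 0)
  ¬¬p2: Gödel ¬ of 0 = 1 (operand is 0)
  (¬((¬p1 → p1) → (¬p2 ∨ ¬p1)) ∨ ¬¬p2) = max(1, 1) = 1
  ¬(¬((¬p1 → p1) → (¬p2 ∨ ¬p1)) ∨ ¬¬p2): Gödel ¬ of 1 = 0 (operand ≠ 0)
  ¬p2: Gödel ¬ of 0.42 = 0 (operand ≠ 0)
  (¬(¬((¬p1 → p1) → (¬p2 ∨ ¬p1)) ∨ ¬¬p2) ∧ ¬p2) = min(0, 0) = 0
  ¬(¬(¬((¬p1 → p1) → (¬p2 ∨ ¬p1)) ∨ ¬¬p2) ∧ ¬p2): Gödel ¬ of 0 = 1 (operand is 0)
  Gödel value = 1
Łukasiewicz evaluation:
  ¬p1: Łukasiewicz ¬ gives 1 − 0.13 = 0.87
  (¬p1 → p1): min(1, 1 − 0.87 + 0.13) = 0.26
  ¬p2: Łukasiewicz ¬ gives 1 − 0.42 = 0.58
  ¬p1: Łukasiewicz ¬ gives 1 − 0.13 = 0.87
  (¬p2 ∨ ¬p1) = max(0.58, 0.87) = 0.87
  ((¬p1 → p1) → (¬p2 ∨ ¬p1)): min(1, 1 − 0.26 + 0.87) = 1
  ¬((¬p1 → p1) → (¬p2 ∨ ¬p1)): Łukasiewicz ¬ gives 1 − 1 = 0
  ¬p2: Łukasiewicz ¬ gives 1 − 0.42 = 0.58
  ¬¬p2: Łukasiewicz ¬ gives 1 − 0.58 = 0.42
  (¬((¬p1 → p1) → (¬p2 ∨ ¬p1)) ∨ ¬¬p2) = max(0, 0.42) = 0.42
  ¬(¬((¬p1 → p1) → (¬p2 ∨ ¬p1)) ∨ ¬¬p2): Łukasiewicz ¬ gives 1 − 0.42 = 0.58
  ¬p2: Łukasiewicz ¬ gives 1 − 0.42 = 0.58
  (¬(¬((¬p1 → p1) → (¬p2 ∨ ¬p1)) ∨ ¬¬p2) ∧ ¬p2) = min(0.58, 0.58) = 0.58
  ¬(¬(¬((¬p1 → p1) → (¬p2 ∨ ¬p1)) ∨ ¬¬p2) ∧ ¬p2): Łukasiewicz ¬ gives 1 − 0.58 = 0.42
  Łukasiewicz value = 0.42
Difference: 1 − 0.42 = 0.58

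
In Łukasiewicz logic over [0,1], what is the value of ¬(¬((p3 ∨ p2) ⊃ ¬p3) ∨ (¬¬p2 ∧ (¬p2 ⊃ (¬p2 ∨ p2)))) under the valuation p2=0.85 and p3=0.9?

0.15

(p3 ∨ p2) = max(0.9, 0.85) = 0.9
¬p3: Łukasiewicz ¬ gives 1 − 0.9 = 0.1
((p3 ∨ p2) ⊃ ¬p3): min(1, 1 − 0.9 + 0.1) = 0.2
¬((p3 ∨ p2) ⊃ ¬p3): Łukasiewicz ¬ gives 1 − 0.2 = 0.8
¬p2: Łukasiewicz ¬ gives 1 − 0.85 = 0.15
¬¬p2: Łukasiewicz ¬ gives 1 − 0.15 = 0.85
¬p2: Łukasiewicz ¬ gives 1 − 0.85 = 0.15
¬p2: Łukasiewicz ¬ gives 1 − 0.85 = 0.15
(¬p2 ∨ p2) = max(0.15, 0.85) = 0.85
(¬p2 ⊃ (¬p2 ∨ p2)): min(1, 1 − 0.15 + 0.85) = 1
(¬¬p2 ∧ (¬p2 ⊃ (¬p2 ∨ p2))) = min(0.85, 1) = 0.85
(¬((p3 ∨ p2) ⊃ ¬p3) ∨ (¬¬p2 ∧ (¬p2 ⊃ (¬p2 ∨ p2)))) = max(0.8, 0.85) = 0.85
¬(¬((p3 ∨ p2) ⊃ ¬p3) ∨ (¬¬p2 ∧ (¬p2 ⊃ (¬p2 ∨ p2)))): Łukasiewicz ¬ gives 1 − 0.85 = 0.15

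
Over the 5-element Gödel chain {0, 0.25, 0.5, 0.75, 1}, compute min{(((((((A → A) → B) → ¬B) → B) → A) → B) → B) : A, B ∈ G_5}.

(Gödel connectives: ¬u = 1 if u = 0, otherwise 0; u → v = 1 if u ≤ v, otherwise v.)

The minimum is attained at A = 0, B = 0.25:
  (A → A): 0 ≤ 0, so result = 1
  ((A → A) → B): 1 > 0.25, so result = 0.25
  ¬B: Gödel ¬ of 0.25 = 0 (operand ≠ 0)
  (((A → A) → B) → ¬B): 0.25 > 0, so result = 0
  ((((A → A) → B) → ¬B) → B): 0 ≤ 0.25, so result = 1
  (((((A → A) → B) → ¬B) → B) → A): 1 > 0, so result = 0
  ((((((A → A) → B) → ¬B) → B) → A) → B): 0 ≤ 0.25, so result = 1
  (((((((A → A) → B) → ¬B) → B) → A) → B) → B): 1 > 0.25, so result = 0.25
Checking all 25 assignments confirms none give a value below 0.25.

0.25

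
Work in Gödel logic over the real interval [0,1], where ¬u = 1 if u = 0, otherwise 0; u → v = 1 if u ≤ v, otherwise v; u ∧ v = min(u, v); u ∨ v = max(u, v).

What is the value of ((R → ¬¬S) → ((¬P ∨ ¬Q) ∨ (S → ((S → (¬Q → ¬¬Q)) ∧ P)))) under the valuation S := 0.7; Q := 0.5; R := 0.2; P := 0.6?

0.60

¬S: Gödel ¬ of 0.7 = 0 (operand ≠ 0)
¬¬S: Gödel ¬ of 0 = 1 (operand is 0)
(R → ¬¬S): 0.2 ≤ 1, so result = 1
¬P: Gödel ¬ of 0.6 = 0 (operand ≠ 0)
¬Q: Gödel ¬ of 0.5 = 0 (operand ≠ 0)
(¬P ∨ ¬Q) = max(0, 0) = 0
¬Q: Gödel ¬ of 0.5 = 0 (operand ≠ 0)
¬Q: Gödel ¬ of 0.5 = 0 (operand ≠ 0)
¬¬Q: Gödel ¬ of 0 = 1 (operand is 0)
(¬Q → ¬¬Q): 0 ≤ 1, so result = 1
(S → (¬Q → ¬¬Q)): 0.7 ≤ 1, so result = 1
((S → (¬Q → ¬¬Q)) ∧ P) = min(1, 0.6) = 0.6
(S → ((S → (¬Q → ¬¬Q)) ∧ P)): 0.7 > 0.6, so result = 0.6
((¬P ∨ ¬Q) ∨ (S → ((S → (¬Q → ¬¬Q)) ∧ P))) = max(0, 0.6) = 0.6
((R → ¬¬S) → ((¬P ∨ ¬Q) ∨ (S → ((S → (¬Q → ¬¬Q)) ∧ P)))): 1 > 0.6, so result = 0.6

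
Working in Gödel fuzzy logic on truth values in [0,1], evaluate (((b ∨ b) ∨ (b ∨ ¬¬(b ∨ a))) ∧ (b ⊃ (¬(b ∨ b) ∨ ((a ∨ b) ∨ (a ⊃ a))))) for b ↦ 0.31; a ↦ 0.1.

1.00

(b ∨ b) = max(0.31, 0.31) = 0.31
(b ∨ a) = max(0.31, 0.1) = 0.31
¬(b ∨ a): Gödel ¬ of 0.31 = 0 (operand ≠ 0)
¬¬(b ∨ a): Gödel ¬ of 0 = 1 (operand is 0)
(b ∨ ¬¬(b ∨ a)) = max(0.31, 1) = 1
((b ∨ b) ∨ (b ∨ ¬¬(b ∨ a))) = max(0.31, 1) = 1
(b ∨ b) = max(0.31, 0.31) = 0.31
¬(b ∨ b): Gödel ¬ of 0.31 = 0 (operand ≠ 0)
(a ∨ b) = max(0.1, 0.31) = 0.31
(a ⊃ a): 0.1 ≤ 0.1, so result = 1
((a ∨ b) ∨ (a ⊃ a)) = max(0.31, 1) = 1
(¬(b ∨ b) ∨ ((a ∨ b) ∨ (a ⊃ a))) = max(0, 1) = 1
(b ⊃ (¬(b ∨ b) ∨ ((a ∨ b) ∨ (a ⊃ a)))): 0.31 ≤ 1, so result = 1
(((b ∨ b) ∨ (b ∨ ¬¬(b ∨ a))) ∧ (b ⊃ (¬(b ∨ b) ∨ ((a ∨ b) ∨ (a ⊃ a))))) = min(1, 1) = 1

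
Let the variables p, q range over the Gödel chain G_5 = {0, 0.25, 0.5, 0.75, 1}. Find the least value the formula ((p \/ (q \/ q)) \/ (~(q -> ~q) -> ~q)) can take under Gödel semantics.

The minimum is attained at p = 0, q = 0.25:
  (q \/ q) = max(0.25, 0.25) = 0.25
  (p \/ (q \/ q)) = max(0, 0.25) = 0.25
  ~q: Gödel ¬ of 0.25 = 0 (operand ≠ 0)
  (q -> ~q): 0.25 > 0, so result = 0
  ~(q -> ~q): Gödel ¬ of 0 = 1 (operand is 0)
  ~q: Gödel ¬ of 0.25 = 0 (operand ≠ 0)
  (~(q -> ~q) -> ~q): 1 > 0, so result = 0
  ((p \/ (q \/ q)) \/ (~(q -> ~q) -> ~q)) = max(0.25, 0) = 0.25
Checking all 25 assignments confirms none give a value below 0.25.

0.25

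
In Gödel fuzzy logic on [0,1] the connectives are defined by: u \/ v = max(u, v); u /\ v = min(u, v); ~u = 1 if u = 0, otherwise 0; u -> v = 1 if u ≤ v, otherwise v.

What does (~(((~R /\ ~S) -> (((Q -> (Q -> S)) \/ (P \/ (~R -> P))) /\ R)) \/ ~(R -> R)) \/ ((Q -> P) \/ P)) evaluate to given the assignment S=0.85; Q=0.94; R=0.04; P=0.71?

0.71

~R: Gödel ¬ of 0.04 = 0 (operand ≠ 0)
~S: Gödel ¬ of 0.85 = 0 (operand ≠ 0)
(~R /\ ~S) = min(0, 0) = 0
(Q -> S): 0.94 > 0.85, so result = 0.85
(Q -> (Q -> S)): 0.94 > 0.85, so result = 0.85
~R: Gödel ¬ of 0.04 = 0 (operand ≠ 0)
(~R -> P): 0 ≤ 0.71, so result = 1
(P \/ (~R -> P)) = max(0.71, 1) = 1
((Q -> (Q -> S)) \/ (P \/ (~R -> P))) = max(0.85, 1) = 1
(((Q -> (Q -> S)) \/ (P \/ (~R -> P))) /\ R) = min(1, 0.04) = 0.04
((~R /\ ~S) -> (((Q -> (Q -> S)) \/ (P \/ (~R -> P))) /\ R)): 0 ≤ 0.04, so result = 1
(R -> R): 0.04 ≤ 0.04, so result = 1
~(R -> R): Gödel ¬ of 1 = 0 (operand ≠ 0)
(((~R /\ ~S) -> (((Q -> (Q -> S)) \/ (P \/ (~R -> P))) /\ R)) \/ ~(R -> R)) = max(1, 0) = 1
~(((~R /\ ~S) -> (((Q -> (Q -> S)) \/ (P \/ (~R -> P))) /\ R)) \/ ~(R -> R)): Gödel ¬ of 1 = 0 (operand ≠ 0)
(Q -> P): 0.94 > 0.71, so result = 0.71
((Q -> P) \/ P) = max(0.71, 0.71) = 0.71
(~(((~R /\ ~S) -> (((Q -> (Q -> S)) \/ (P \/ (~R -> P))) /\ R)) \/ ~(R -> R)) \/ ((Q -> P) \/ P)) = max(0, 0.71) = 0.71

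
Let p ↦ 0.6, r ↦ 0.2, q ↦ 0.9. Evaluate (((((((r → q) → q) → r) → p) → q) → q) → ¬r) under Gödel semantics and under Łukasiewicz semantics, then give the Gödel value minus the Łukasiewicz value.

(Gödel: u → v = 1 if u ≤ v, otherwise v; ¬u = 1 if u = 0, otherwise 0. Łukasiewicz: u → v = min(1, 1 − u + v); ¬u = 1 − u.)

Gödel evaluation:
  (r → q): 0.2 ≤ 0.9, so result = 1
  ((r → q) → q): 1 > 0.9, so result = 0.9
  (((r → q) → q) → r): 0.9 > 0.2, so result = 0.2
  ((((r → q) → q) → r) → p): 0.2 ≤ 0.6, so result = 1
  (((((r → q) → q) → r) → p) → q): 1 > 0.9, so result = 0.9
  ((((((r → q) → q) → r) → p) → q) → q): 0.9 ≤ 0.9, so result = 1
  ¬r: Gödel ¬ of 0.2 = 0 (operand ≠ 0)
  (((((((r → q) → q) → r) → p) → q) → q) → ¬r): 1 > 0, so result = 0
  Gödel value = 0
Łukasiewicz evaluation:
  (r → q): min(1, 1 − 0.2 + 0.9) = 1
  ((r → q) → q): min(1, 1 − 1 + 0.9) = 0.9
  (((r → q) → q) → r): min(1, 1 − 0.9 + 0.2) = 0.3
  ((((r → q) → q) → r) → p): min(1, 1 − 0.3 + 0.6) = 1
  (((((r → q) → q) → r) → p) → q): min(1, 1 − 1 + 0.9) = 0.9
  ((((((r → q) → q) → r) → p) → q) → q): min(1, 1 − 0.9 + 0.9) = 1
  ¬r: Łukasiewicz ¬ gives 1 − 0.2 = 0.8
  (((((((r → q) → q) → r) → p) → q) → q) → ¬r): min(1, 1 − 1 + 0.8) = 0.8
  Łukasiewicz value = 0.8
Difference: 0 − 0.8 = -0.80

-0.80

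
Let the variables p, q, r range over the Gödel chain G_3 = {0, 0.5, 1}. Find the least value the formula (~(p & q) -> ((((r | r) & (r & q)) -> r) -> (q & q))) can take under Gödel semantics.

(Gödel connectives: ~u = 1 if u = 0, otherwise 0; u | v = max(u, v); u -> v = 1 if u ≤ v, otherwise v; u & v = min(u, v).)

The minimum is attained at p = 0, q = 0, r = 0:
  (p & q) = min(0, 0) = 0
  ~(p & q): Gödel ¬ of 0 = 1 (operand is 0)
  (r | r) = max(0, 0) = 0
  (r & q) = min(0, 0) = 0
  ((r | r) & (r & q)) = min(0, 0) = 0
  (((r | r) & (r & q)) -> r): 0 ≤ 0, so result = 1
  (q & q) = min(0, 0) = 0
  ((((r | r) & (r & q)) -> r) -> (q & q)): 1 > 0, so result = 0
  (~(p & q) -> ((((r | r) & (r & q)) -> r) -> (q & q))): 1 > 0, so result = 0
Checking all 27 assignments confirms none give a value below 0.00.

0.00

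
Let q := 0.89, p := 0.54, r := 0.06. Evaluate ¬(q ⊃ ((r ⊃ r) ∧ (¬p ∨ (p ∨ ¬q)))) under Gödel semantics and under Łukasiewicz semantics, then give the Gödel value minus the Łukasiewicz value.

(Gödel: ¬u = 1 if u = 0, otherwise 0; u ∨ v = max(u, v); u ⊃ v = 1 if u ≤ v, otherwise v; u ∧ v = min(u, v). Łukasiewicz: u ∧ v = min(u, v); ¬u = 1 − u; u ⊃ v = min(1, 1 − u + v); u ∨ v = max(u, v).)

-0.35

Gödel evaluation:
  (r ⊃ r): 0.06 ≤ 0.06, so result = 1
  ¬p: Gödel ¬ of 0.54 = 0 (operand ≠ 0)
  ¬q: Gödel ¬ of 0.89 = 0 (operand ≠ 0)
  (p ∨ ¬q) = max(0.54, 0) = 0.54
  (¬p ∨ (p ∨ ¬q)) = max(0, 0.54) = 0.54
  ((r ⊃ r) ∧ (¬p ∨ (p ∨ ¬q))) = min(1, 0.54) = 0.54
  (q ⊃ ((r ⊃ r) ∧ (¬p ∨ (p ∨ ¬q)))): 0.89 > 0.54, so result = 0.54
  ¬(q ⊃ ((r ⊃ r) ∧ (¬p ∨ (p ∨ ¬q)))): Gödel ¬ of 0.54 = 0 (operand ≠ 0)
  Gödel value = 0
Łukasiewicz evaluation:
  (r ⊃ r): min(1, 1 − 0.06 + 0.06) = 1
  ¬p: Łukasiewicz ¬ gives 1 − 0.54 = 0.46
  ¬q: Łukasiewicz ¬ gives 1 − 0.89 = 0.11
  (p ∨ ¬q) = max(0.54, 0.11) = 0.54
  (¬p ∨ (p ∨ ¬q)) = max(0.46, 0.54) = 0.54
  ((r ⊃ r) ∧ (¬p ∨ (p ∨ ¬q))) = min(1, 0.54) = 0.54
  (q ⊃ ((r ⊃ r) ∧ (¬p ∨ (p ∨ ¬q)))): min(1, 1 − 0.89 + 0.54) = 0.65
  ¬(q ⊃ ((r ⊃ r) ∧ (¬p ∨ (p ∨ ¬q)))): Łukasiewicz ¬ gives 1 − 0.65 = 0.35
  Łukasiewicz value = 0.35
Difference: 0 − 0.35 = -0.35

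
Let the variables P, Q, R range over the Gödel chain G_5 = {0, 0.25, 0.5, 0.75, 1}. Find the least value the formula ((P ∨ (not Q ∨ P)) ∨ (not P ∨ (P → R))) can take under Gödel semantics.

The minimum is attained at P = 0.25, Q = 0.25, R = 0:
  not Q: Gödel ¬ of 0.25 = 0 (operand ≠ 0)
  (not Q ∨ P) = max(0, 0.25) = 0.25
  (P ∨ (not Q ∨ P)) = max(0.25, 0.25) = 0.25
  not P: Gödel ¬ of 0.25 = 0 (operand ≠ 0)
  (P → R): 0.25 > 0, so result = 0
  (not P ∨ (P → R)) = max(0, 0) = 0
  ((P ∨ (not Q ∨ P)) ∨ (not P ∨ (P → R))) = max(0.25, 0) = 0.25
Checking all 125 assignments confirms none give a value below 0.25.

0.25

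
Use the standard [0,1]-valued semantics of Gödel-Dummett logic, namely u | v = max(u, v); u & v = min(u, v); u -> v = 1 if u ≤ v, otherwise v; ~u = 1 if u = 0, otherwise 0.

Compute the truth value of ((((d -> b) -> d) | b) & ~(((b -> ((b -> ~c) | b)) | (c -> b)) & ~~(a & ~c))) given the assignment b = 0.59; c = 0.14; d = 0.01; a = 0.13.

0.59

(d -> b): 0.01 ≤ 0.59, so result = 1
((d -> b) -> d): 1 > 0.01, so result = 0.01
(((d -> b) -> d) | b) = max(0.01, 0.59) = 0.59
~c: Gödel ¬ of 0.14 = 0 (operand ≠ 0)
(b -> ~c): 0.59 > 0, so result = 0
((b -> ~c) | b) = max(0, 0.59) = 0.59
(b -> ((b -> ~c) | b)): 0.59 ≤ 0.59, so result = 1
(c -> b): 0.14 ≤ 0.59, so result = 1
((b -> ((b -> ~c) | b)) | (c -> b)) = max(1, 1) = 1
~c: Gödel ¬ of 0.14 = 0 (operand ≠ 0)
(a & ~c) = min(0.13, 0) = 0
~(a & ~c): Gödel ¬ of 0 = 1 (operand is 0)
~~(a & ~c): Gödel ¬ of 1 = 0 (operand ≠ 0)
(((b -> ((b -> ~c) | b)) | (c -> b)) & ~~(a & ~c)) = min(1, 0) = 0
~(((b -> ((b -> ~c) | b)) | (c -> b)) & ~~(a & ~c)): Gödel ¬ of 0 = 1 (operand is 0)
((((d -> b) -> d) | b) & ~(((b -> ((b -> ~c) | b)) | (c -> b)) & ~~(a & ~c))) = min(0.59, 1) = 0.59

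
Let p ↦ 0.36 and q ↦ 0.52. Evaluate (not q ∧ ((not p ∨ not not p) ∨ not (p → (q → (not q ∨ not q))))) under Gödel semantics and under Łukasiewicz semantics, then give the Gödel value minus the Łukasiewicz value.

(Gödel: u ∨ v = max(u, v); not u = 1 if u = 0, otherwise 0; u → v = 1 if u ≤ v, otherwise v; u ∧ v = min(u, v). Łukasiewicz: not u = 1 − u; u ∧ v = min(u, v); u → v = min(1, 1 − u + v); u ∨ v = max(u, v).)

-0.48

Gödel evaluation:
  not q: Gödel ¬ of 0.52 = 0 (operand ≠ 0)
  not p: Gödel ¬ of 0.36 = 0 (operand ≠ 0)
  not p: Gödel ¬ of 0.36 = 0 (operand ≠ 0)
  not not p: Gödel ¬ of 0 = 1 (operand is 0)
  (not p ∨ not not p) = max(0, 1) = 1
  not q: Gödel ¬ of 0.52 = 0 (operand ≠ 0)
  not q: Gödel ¬ of 0.52 = 0 (operand ≠ 0)
  (not q ∨ not q) = max(0, 0) = 0
  (q → (not q ∨ not q)): 0.52 > 0, so result = 0
  (p → (q → (not q ∨ not q))): 0.36 > 0, so result = 0
  not (p → (q → (not q ∨ not q))): Gödel ¬ of 0 = 1 (operand is 0)
  ((not p ∨ not not p) ∨ not (p → (q → (not q ∨ not q)))) = max(1, 1) = 1
  (not q ∧ ((not p ∨ not not p) ∨ not (p → (q → (not q ∨ not q))))) = min(0, 1) = 0
  Gödel value = 0
Łukasiewicz evaluation:
  not q: Łukasiewicz ¬ gives 1 − 0.52 = 0.48
  not p: Łukasiewicz ¬ gives 1 − 0.36 = 0.64
  not p: Łukasiewicz ¬ gives 1 − 0.36 = 0.64
  not not p: Łukasiewicz ¬ gives 1 − 0.64 = 0.36
  (not p ∨ not not p) = max(0.64, 0.36) = 0.64
  not q: Łukasiewicz ¬ gives 1 − 0.52 = 0.48
  not q: Łukasiewicz ¬ gives 1 − 0.52 = 0.48
  (not q ∨ not q) = max(0.48, 0.48) = 0.48
  (q → (not q ∨ not q)): min(1, 1 − 0.52 + 0.48) = 0.96
  (p → (q → (not q ∨ not q))): min(1, 1 − 0.36 + 0.96) = 1
  not (p → (q → (not q ∨ not q))): Łukasiewicz ¬ gives 1 − 1 = 0
  ((not p ∨ not not p) ∨ not (p → (q → (not q ∨ not q)))) = max(0.64, 0) = 0.64
  (not q ∧ ((not p ∨ not not p) ∨ not (p → (q → (not q ∨ not q))))) = min(0.48, 0.64) = 0.48
  Łukasiewicz value = 0.48
Difference: 0 − 0.48 = -0.48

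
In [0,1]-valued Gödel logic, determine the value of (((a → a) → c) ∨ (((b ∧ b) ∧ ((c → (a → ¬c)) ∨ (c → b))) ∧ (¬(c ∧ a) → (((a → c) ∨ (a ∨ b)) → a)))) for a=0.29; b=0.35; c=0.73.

(a → a): 0.29 ≤ 0.29, so result = 1
((a → a) → c): 1 > 0.73, so result = 0.73
(b ∧ b) = min(0.35, 0.35) = 0.35
¬c: Gödel ¬ of 0.73 = 0 (operand ≠ 0)
(a → ¬c): 0.29 > 0, so result = 0
(c → (a → ¬c)): 0.73 > 0, so result = 0
(c → b): 0.73 > 0.35, so result = 0.35
((c → (a → ¬c)) ∨ (c → b)) = max(0, 0.35) = 0.35
((b ∧ b) ∧ ((c → (a → ¬c)) ∨ (c → b))) = min(0.35, 0.35) = 0.35
(c ∧ a) = min(0.73, 0.29) = 0.29
¬(c ∧ a): Gödel ¬ of 0.29 = 0 (operand ≠ 0)
(a → c): 0.29 ≤ 0.73, so result = 1
(a ∨ b) = max(0.29, 0.35) = 0.35
((a → c) ∨ (a ∨ b)) = max(1, 0.35) = 1
(((a → c) ∨ (a ∨ b)) → a): 1 > 0.29, so result = 0.29
(¬(c ∧ a) → (((a → c) ∨ (a ∨ b)) → a)): 0 ≤ 0.29, so result = 1
(((b ∧ b) ∧ ((c → (a → ¬c)) ∨ (c → b))) ∧ (¬(c ∧ a) → (((a → c) ∨ (a ∨ b)) → a))) = min(0.35, 1) = 0.35
(((a → a) → c) ∨ (((b ∧ b) ∧ ((c → (a → ¬c)) ∨ (c → b))) ∧ (¬(c ∧ a) → (((a → c) ∨ (a ∨ b)) → a)))) = max(0.73, 0.35) = 0.73

0.73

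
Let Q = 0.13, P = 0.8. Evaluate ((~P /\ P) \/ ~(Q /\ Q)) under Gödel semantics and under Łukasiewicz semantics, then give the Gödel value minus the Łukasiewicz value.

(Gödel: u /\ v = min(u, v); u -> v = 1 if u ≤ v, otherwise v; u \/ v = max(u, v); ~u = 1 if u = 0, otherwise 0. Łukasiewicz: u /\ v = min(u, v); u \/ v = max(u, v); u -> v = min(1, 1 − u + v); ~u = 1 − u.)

-0.87

Gödel evaluation:
  ~P: Gödel ¬ of 0.8 = 0 (operand ≠ 0)
  (~P /\ P) = min(0, 0.8) = 0
  (Q /\ Q) = min(0.13, 0.13) = 0.13
  ~(Q /\ Q): Gödel ¬ of 0.13 = 0 (operand ≠ 0)
  ((~P /\ P) \/ ~(Q /\ Q)) = max(0, 0) = 0
  Gödel value = 0
Łukasiewicz evaluation:
  ~P: Łukasiewicz ¬ gives 1 − 0.8 = 0.2
  (~P /\ P) = min(0.2, 0.8) = 0.2
  (Q /\ Q) = min(0.13, 0.13) = 0.13
  ~(Q /\ Q): Łukasiewicz ¬ gives 1 − 0.13 = 0.87
  ((~P /\ P) \/ ~(Q /\ Q)) = max(0.2, 0.87) = 0.87
  Łukasiewicz value = 0.87
Difference: 0 − 0.87 = -0.87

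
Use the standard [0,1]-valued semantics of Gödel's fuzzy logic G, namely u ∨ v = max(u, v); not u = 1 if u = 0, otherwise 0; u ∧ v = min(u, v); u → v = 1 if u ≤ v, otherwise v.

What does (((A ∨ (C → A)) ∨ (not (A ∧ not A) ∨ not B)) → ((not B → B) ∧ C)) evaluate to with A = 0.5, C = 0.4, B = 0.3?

0.40

(C → A): 0.4 ≤ 0.5, so result = 1
(A ∨ (C → A)) = max(0.5, 1) = 1
not A: Gödel ¬ of 0.5 = 0 (operand ≠ 0)
(A ∧ not A) = min(0.5, 0) = 0
not (A ∧ not A): Gödel ¬ of 0 = 1 (operand is 0)
not B: Gödel ¬ of 0.3 = 0 (operand ≠ 0)
(not (A ∧ not A) ∨ not B) = max(1, 0) = 1
((A ∨ (C → A)) ∨ (not (A ∧ not A) ∨ not B)) = max(1, 1) = 1
not B: Gödel ¬ of 0.3 = 0 (operand ≠ 0)
(not B → B): 0 ≤ 0.3, so result = 1
((not B → B) ∧ C) = min(1, 0.4) = 0.4
(((A ∨ (C → A)) ∨ (not (A ∧ not A) ∨ not B)) → ((not B → B) ∧ C)): 1 > 0.4, so result = 0.4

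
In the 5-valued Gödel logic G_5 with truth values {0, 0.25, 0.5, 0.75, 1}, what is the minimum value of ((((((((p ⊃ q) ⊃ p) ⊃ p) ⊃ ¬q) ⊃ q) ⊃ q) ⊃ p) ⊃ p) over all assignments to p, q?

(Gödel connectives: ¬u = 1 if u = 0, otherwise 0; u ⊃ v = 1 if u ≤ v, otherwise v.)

0.25

The minimum is attained at p = 0.25, q = 0.25:
  (p ⊃ q): 0.25 ≤ 0.25, so result = 1
  ((p ⊃ q) ⊃ p): 1 > 0.25, so result = 0.25
  (((p ⊃ q) ⊃ p) ⊃ p): 0.25 ≤ 0.25, so result = 1
  ¬q: Gödel ¬ of 0.25 = 0 (operand ≠ 0)
  ((((p ⊃ q) ⊃ p) ⊃ p) ⊃ ¬q): 1 > 0, so result = 0
  (((((p ⊃ q) ⊃ p) ⊃ p) ⊃ ¬q) ⊃ q): 0 ≤ 0.25, so result = 1
  ((((((p ⊃ q) ⊃ p) ⊃ p) ⊃ ¬q) ⊃ q) ⊃ q): 1 > 0.25, so result = 0.25
  (((((((p ⊃ q) ⊃ p) ⊃ p) ⊃ ¬q) ⊃ q) ⊃ q) ⊃ p): 0.25 ≤ 0.25, so result = 1
  ((((((((p ⊃ q) ⊃ p) ⊃ p) ⊃ ¬q) ⊃ q) ⊃ q) ⊃ p) ⊃ p): 1 > 0.25, so result = 0.25
Checking all 25 assignments confirms none give a value below 0.25.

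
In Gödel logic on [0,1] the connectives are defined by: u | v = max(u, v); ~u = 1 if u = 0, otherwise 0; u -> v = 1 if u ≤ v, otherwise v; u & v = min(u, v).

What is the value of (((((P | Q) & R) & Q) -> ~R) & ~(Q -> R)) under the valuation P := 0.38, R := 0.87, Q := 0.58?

0.00

(P | Q) = max(0.38, 0.58) = 0.58
((P | Q) & R) = min(0.58, 0.87) = 0.58
(((P | Q) & R) & Q) = min(0.58, 0.58) = 0.58
~R: Gödel ¬ of 0.87 = 0 (operand ≠ 0)
((((P | Q) & R) & Q) -> ~R): 0.58 > 0, so result = 0
(Q -> R): 0.58 ≤ 0.87, so result = 1
~(Q -> R): Gödel ¬ of 1 = 0 (operand ≠ 0)
(((((P | Q) & R) & Q) -> ~R) & ~(Q -> R)) = min(0, 0) = 0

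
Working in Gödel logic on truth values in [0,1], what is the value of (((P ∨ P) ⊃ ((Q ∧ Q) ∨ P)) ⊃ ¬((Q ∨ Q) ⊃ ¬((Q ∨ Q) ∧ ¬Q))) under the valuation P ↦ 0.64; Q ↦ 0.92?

0.00

(P ∨ P) = max(0.64, 0.64) = 0.64
(Q ∧ Q) = min(0.92, 0.92) = 0.92
((Q ∧ Q) ∨ P) = max(0.92, 0.64) = 0.92
((P ∨ P) ⊃ ((Q ∧ Q) ∨ P)): 0.64 ≤ 0.92, so result = 1
(Q ∨ Q) = max(0.92, 0.92) = 0.92
(Q ∨ Q) = max(0.92, 0.92) = 0.92
¬Q: Gödel ¬ of 0.92 = 0 (operand ≠ 0)
((Q ∨ Q) ∧ ¬Q) = min(0.92, 0) = 0
¬((Q ∨ Q) ∧ ¬Q): Gödel ¬ of 0 = 1 (operand is 0)
((Q ∨ Q) ⊃ ¬((Q ∨ Q) ∧ ¬Q)): 0.92 ≤ 1, so result = 1
¬((Q ∨ Q) ⊃ ¬((Q ∨ Q) ∧ ¬Q)): Gödel ¬ of 1 = 0 (operand ≠ 0)
(((P ∨ P) ⊃ ((Q ∧ Q) ∨ P)) ⊃ ¬((Q ∨ Q) ⊃ ¬((Q ∨ Q) ∧ ¬Q))): 1 > 0, so result = 0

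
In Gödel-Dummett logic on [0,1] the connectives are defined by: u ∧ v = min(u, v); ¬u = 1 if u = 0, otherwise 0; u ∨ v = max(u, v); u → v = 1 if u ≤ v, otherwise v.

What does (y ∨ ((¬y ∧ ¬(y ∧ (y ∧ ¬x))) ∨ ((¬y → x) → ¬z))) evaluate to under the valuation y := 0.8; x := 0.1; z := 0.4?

¬y: Gödel ¬ of 0.8 = 0 (operand ≠ 0)
¬x: Gödel ¬ of 0.1 = 0 (operand ≠ 0)
(y ∧ ¬x) = min(0.8, 0) = 0
(y ∧ (y ∧ ¬x)) = min(0.8, 0) = 0
¬(y ∧ (y ∧ ¬x)): Gödel ¬ of 0 = 1 (operand is 0)
(¬y ∧ ¬(y ∧ (y ∧ ¬x))) = min(0, 1) = 0
¬y: Gödel ¬ of 0.8 = 0 (operand ≠ 0)
(¬y → x): 0 ≤ 0.1, so result = 1
¬z: Gödel ¬ of 0.4 = 0 (operand ≠ 0)
((¬y → x) → ¬z): 1 > 0, so result = 0
((¬y ∧ ¬(y ∧ (y ∧ ¬x))) ∨ ((¬y → x) → ¬z)) = max(0, 0) = 0
(y ∨ ((¬y ∧ ¬(y ∧ (y ∧ ¬x))) ∨ ((¬y → x) → ¬z))) = max(0.8, 0) = 0.8

0.80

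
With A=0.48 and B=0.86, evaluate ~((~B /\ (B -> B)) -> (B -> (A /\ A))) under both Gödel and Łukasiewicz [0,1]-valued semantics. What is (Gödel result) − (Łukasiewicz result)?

0.00

Gödel evaluation:
  ~B: Gödel ¬ of 0.86 = 0 (operand ≠ 0)
  (B -> B): 0.86 ≤ 0.86, so result = 1
  (~B /\ (B -> B)) = min(0, 1) = 0
  (A /\ A) = min(0.48, 0.48) = 0.48
  (B -> (A /\ A)): 0.86 > 0.48, so result = 0.48
  ((~B /\ (B -> B)) -> (B -> (A /\ A))): 0 ≤ 0.48, so result = 1
  ~((~B /\ (B -> B)) -> (B -> (A /\ A))): Gödel ¬ of 1 = 0 (operand ≠ 0)
  Gödel value = 0
Łukasiewicz evaluation:
  ~B: Łukasiewicz ¬ gives 1 − 0.86 = 0.14
  (B -> B): min(1, 1 − 0.86 + 0.86) = 1
  (~B /\ (B -> B)) = min(0.14, 1) = 0.14
  (A /\ A) = min(0.48, 0.48) = 0.48
  (B -> (A /\ A)): min(1, 1 − 0.86 + 0.48) = 0.62
  ((~B /\ (B -> B)) -> (B -> (A /\ A))): min(1, 1 − 0.14 + 0.62) = 1
  ~((~B /\ (B -> B)) -> (B -> (A /\ A))): Łukasiewicz ¬ gives 1 − 1 = 0
  Łukasiewicz value = 0
Difference: 0 − 0 = 0.00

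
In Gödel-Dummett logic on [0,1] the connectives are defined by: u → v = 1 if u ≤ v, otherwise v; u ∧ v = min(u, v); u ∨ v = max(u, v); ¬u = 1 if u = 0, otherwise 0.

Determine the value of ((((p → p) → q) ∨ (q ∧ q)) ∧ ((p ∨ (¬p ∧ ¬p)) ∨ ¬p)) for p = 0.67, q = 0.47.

0.47

(p → p): 0.67 ≤ 0.67, so result = 1
((p → p) → q): 1 > 0.47, so result = 0.47
(q ∧ q) = min(0.47, 0.47) = 0.47
(((p → p) → q) ∨ (q ∧ q)) = max(0.47, 0.47) = 0.47
¬p: Gödel ¬ of 0.67 = 0 (operand ≠ 0)
¬p: Gödel ¬ of 0.67 = 0 (operand ≠ 0)
(¬p ∧ ¬p) = min(0, 0) = 0
(p ∨ (¬p ∧ ¬p)) = max(0.67, 0) = 0.67
¬p: Gödel ¬ of 0.67 = 0 (operand ≠ 0)
((p ∨ (¬p ∧ ¬p)) ∨ ¬p) = max(0.67, 0) = 0.67
((((p → p) → q) ∨ (q ∧ q)) ∧ ((p ∨ (¬p ∧ ¬p)) ∨ ¬p)) = min(0.47, 0.67) = 0.47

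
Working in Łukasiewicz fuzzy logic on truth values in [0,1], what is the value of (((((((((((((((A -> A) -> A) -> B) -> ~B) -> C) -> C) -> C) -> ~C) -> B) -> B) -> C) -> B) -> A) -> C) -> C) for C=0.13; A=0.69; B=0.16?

0.69

(A -> A): min(1, 1 − 0.69 + 0.69) = 1
((A -> A) -> A): min(1, 1 − 1 + 0.69) = 0.69
(((A -> A) -> A) -> B): min(1, 1 − 0.69 + 0.16) = 0.47
~B: Łukasiewicz ¬ gives 1 − 0.16 = 0.84
((((A -> A) -> A) -> B) -> ~B): min(1, 1 − 0.47 + 0.84) = 1
(((((A -> A) -> A) -> B) -> ~B) -> C): min(1, 1 − 1 + 0.13) = 0.13
((((((A -> A) -> A) -> B) -> ~B) -> C) -> C): min(1, 1 − 0.13 + 0.13) = 1
(((((((A -> A) -> A) -> B) -> ~B) -> C) -> C) -> C): min(1, 1 − 1 + 0.13) = 0.13
~C: Łukasiewicz ¬ gives 1 − 0.13 = 0.87
((((((((A -> A) -> A) -> B) -> ~B) -> C) -> C) -> C) -> ~C): min(1, 1 − 0.13 + 0.87) = 1
(((((((((A -> A) -> A) -> B) -> ~B) -> C) -> C) -> C) -> ~C) -> B): min(1, 1 − 1 + 0.16) = 0.16
((((((((((A -> A) -> A) -> B) -> ~B) -> C) -> C) -> C) -> ~C) -> B) -> B): min(1, 1 − 0.16 + 0.16) = 1
(((((((((((A -> A) -> A) -> B) -> ~B) -> C) -> C) -> C) -> ~C) -> B) -> B) -> C): min(1, 1 − 1 + 0.13) = 0.13
((((((((((((A -> A) -> A) -> B) -> ~B) -> C) -> C) -> C) -> ~C) -> B) -> B) -> C) -> B): min(1, 1 − 0.13 + 0.16) = 1
(((((((((((((A -> A) -> A) -> B) -> ~B) -> C) -> C) -> C) -> ~C) -> B) -> B) -> C) -> B) -> A): min(1, 1 − 1 + 0.69) = 0.69
((((((((((((((A -> A) -> A) -> B) -> ~B) -> C) -> C) -> C) -> ~C) -> B) -> B) -> C) -> B) -> A) -> C): min(1, 1 − 0.69 + 0.13) = 0.44
(((((((((((((((A -> A) -> A) -> B) -> ~B) -> C) -> C) -> C) -> ~C) -> B) -> B) -> C) -> B) -> A) -> C) -> C): min(1, 1 − 0.44 + 0.13) = 0.69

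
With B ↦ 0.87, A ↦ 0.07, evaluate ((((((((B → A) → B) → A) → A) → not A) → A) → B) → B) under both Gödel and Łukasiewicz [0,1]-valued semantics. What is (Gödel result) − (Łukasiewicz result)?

Gödel evaluation:
  (B → A): 0.87 > 0.07, so result = 0.07
  ((B → A) → B): 0.07 ≤ 0.87, so result = 1
  (((B → A) → B) → A): 1 > 0.07, so result = 0.07
  ((((B → A) → B) → A) → A): 0.07 ≤ 0.07, so result = 1
  not A: Gödel ¬ of 0.07 = 0 (operand ≠ 0)
  (((((B → A) → B) → A) → A) → not A): 1 > 0, so result = 0
  ((((((B → A) → B) → A) → A) → not A) → A): 0 ≤ 0.07, so result = 1
  (((((((B → A) → B) → A) → A) → not A) → A) → B): 1 > 0.87, so result = 0.87
  ((((((((B → A) → B) → A) → A) → not A) → A) → B) → B): 0.87 ≤ 0.87, so result = 1
  Gödel value = 1
Łukasiewicz evaluation:
  (B → A): min(1, 1 − 0.87 + 0.07) = 0.2
  ((B → A) → B): min(1, 1 − 0.2 + 0.87) = 1
  (((B → A) → B) → A): min(1, 1 − 1 + 0.07) = 0.07
  ((((B → A) → B) → A) → A): min(1, 1 − 0.07 + 0.07) = 1
  not A: Łukasiewicz ¬ gives 1 − 0.07 = 0.93
  (((((B → A) → B) → A) → A) → not A): min(1, 1 − 1 + 0.93) = 0.93
  ((((((B → A) → B) → A) → A) → not A) → A): min(1, 1 − 0.93 + 0.07) = 0.14
  (((((((B → A) → B) → A) → A) → not A) → A) → B): min(1, 1 − 0.14 + 0.87) = 1
  ((((((((B → A) → B) → A) → A) → not A) → A) → B) → B): min(1, 1 − 1 + 0.87) = 0.87
  Łukasiewicz value = 0.87
Difference: 1 − 0.87 = 0.13

0.13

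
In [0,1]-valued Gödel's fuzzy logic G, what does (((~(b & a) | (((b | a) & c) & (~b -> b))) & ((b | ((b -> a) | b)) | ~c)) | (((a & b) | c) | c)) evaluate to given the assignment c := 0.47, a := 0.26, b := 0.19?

(b & a) = min(0.19, 0.26) = 0.19
~(b & a): Gödel ¬ of 0.19 = 0 (operand ≠ 0)
(b | a) = max(0.19, 0.26) = 0.26
((b | a) & c) = min(0.26, 0.47) = 0.26
~b: Gödel ¬ of 0.19 = 0 (operand ≠ 0)
(~b -> b): 0 ≤ 0.19, so result = 1
(((b | a) & c) & (~b -> b)) = min(0.26, 1) = 0.26
(~(b & a) | (((b | a) & c) & (~b -> b))) = max(0, 0.26) = 0.26
(b -> a): 0.19 ≤ 0.26, so result = 1
((b -> a) | b) = max(1, 0.19) = 1
(b | ((b -> a) | b)) = max(0.19, 1) = 1
~c: Gödel ¬ of 0.47 = 0 (operand ≠ 0)
((b | ((b -> a) | b)) | ~c) = max(1, 0) = 1
((~(b & a) | (((b | a) & c) & (~b -> b))) & ((b | ((b -> a) | b)) | ~c)) = min(0.26, 1) = 0.26
(a & b) = min(0.26, 0.19) = 0.19
((a & b) | c) = max(0.19, 0.47) = 0.47
(((a & b) | c) | c) = max(0.47, 0.47) = 0.47
(((~(b & a) | (((b | a) & c) & (~b -> b))) & ((b | ((b -> a) | b)) | ~c)) | (((a & b) | c) | c)) = max(0.26, 0.47) = 0.47

0.47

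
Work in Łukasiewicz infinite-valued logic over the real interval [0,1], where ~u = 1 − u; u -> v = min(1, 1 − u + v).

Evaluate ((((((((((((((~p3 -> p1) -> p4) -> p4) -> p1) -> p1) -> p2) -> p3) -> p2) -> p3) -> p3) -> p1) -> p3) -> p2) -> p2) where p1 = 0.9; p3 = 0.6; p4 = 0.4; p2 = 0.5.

0.60

~p3: Łukasiewicz ¬ gives 1 − 0.6 = 0.4
(~p3 -> p1): min(1, 1 − 0.4 + 0.9) = 1
((~p3 -> p1) -> p4): min(1, 1 − 1 + 0.4) = 0.4
(((~p3 -> p1) -> p4) -> p4): min(1, 1 − 0.4 + 0.4) = 1
((((~p3 -> p1) -> p4) -> p4) -> p1): min(1, 1 − 1 + 0.9) = 0.9
(((((~p3 -> p1) -> p4) -> p4) -> p1) -> p1): min(1, 1 − 0.9 + 0.9) = 1
((((((~p3 -> p1) -> p4) -> p4) -> p1) -> p1) -> p2): min(1, 1 − 1 + 0.5) = 0.5
(((((((~p3 -> p1) -> p4) -> p4) -> p1) -> p1) -> p2) -> p3): min(1, 1 − 0.5 + 0.6) = 1
((((((((~p3 -> p1) -> p4) -> p4) -> p1) -> p1) -> p2) -> p3) -> p2): min(1, 1 − 1 + 0.5) = 0.5
(((((((((~p3 -> p1) -> p4) -> p4) -> p1) -> p1) -> p2) -> p3) -> p2) -> p3): min(1, 1 − 0.5 + 0.6) = 1
((((((((((~p3 -> p1) -> p4) -> p4) -> p1) -> p1) -> p2) -> p3) -> p2) -> p3) -> p3): min(1, 1 − 1 + 0.6) = 0.6
(((((((((((~p3 -> p1) -> p4) -> p4) -> p1) -> p1) -> p2) -> p3) -> p2) -> p3) -> p3) -> p1): min(1, 1 − 0.6 + 0.9) = 1
((((((((((((~p3 -> p1) -> p4) -> p4) -> p1) -> p1) -> p2) -> p3) -> p2) -> p3) -> p3) -> p1) -> p3): min(1, 1 − 1 + 0.6) = 0.6
(((((((((((((~p3 -> p1) -> p4) -> p4) -> p1) -> p1) -> p2) -> p3) -> p2) -> p3) -> p3) -> p1) -> p3) -> p2): min(1, 1 − 0.6 + 0.5) = 0.9
((((((((((((((~p3 -> p1) -> p4) -> p4) -> p1) -> p1) -> p2) -> p3) -> p2) -> p3) -> p3) -> p1) -> p3) -> p2) -> p2): min(1, 1 − 0.9 + 0.5) = 0.6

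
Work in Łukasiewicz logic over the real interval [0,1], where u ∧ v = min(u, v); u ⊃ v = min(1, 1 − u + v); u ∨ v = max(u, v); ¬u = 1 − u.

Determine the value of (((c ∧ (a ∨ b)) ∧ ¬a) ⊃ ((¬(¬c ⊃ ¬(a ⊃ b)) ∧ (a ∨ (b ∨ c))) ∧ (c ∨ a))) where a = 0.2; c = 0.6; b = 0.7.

(a ∨ b) = max(0.2, 0.7) = 0.7
(c ∧ (a ∨ b)) = min(0.6, 0.7) = 0.6
¬a: Łukasiewicz ¬ gives 1 − 0.2 = 0.8
((c ∧ (a ∨ b)) ∧ ¬a) = min(0.6, 0.8) = 0.6
¬c: Łukasiewicz ¬ gives 1 − 0.6 = 0.4
(a ⊃ b): min(1, 1 − 0.2 + 0.7) = 1
¬(a ⊃ b): Łukasiewicz ¬ gives 1 − 1 = 0
(¬c ⊃ ¬(a ⊃ b)): min(1, 1 − 0.4 + 0) = 0.6
¬(¬c ⊃ ¬(a ⊃ b)): Łukasiewicz ¬ gives 1 − 0.6 = 0.4
(b ∨ c) = max(0.7, 0.6) = 0.7
(a ∨ (b ∨ c)) = max(0.2, 0.7) = 0.7
(¬(¬c ⊃ ¬(a ⊃ b)) ∧ (a ∨ (b ∨ c))) = min(0.4, 0.7) = 0.4
(c ∨ a) = max(0.6, 0.2) = 0.6
((¬(¬c ⊃ ¬(a ⊃ b)) ∧ (a ∨ (b ∨ c))) ∧ (c ∨ a)) = min(0.4, 0.6) = 0.4
(((c ∧ (a ∨ b)) ∧ ¬a) ⊃ ((¬(¬c ⊃ ¬(a ⊃ b)) ∧ (a ∨ (b ∨ c))) ∧ (c ∨ a))): min(1, 1 − 0.6 + 0.4) = 0.8

0.80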